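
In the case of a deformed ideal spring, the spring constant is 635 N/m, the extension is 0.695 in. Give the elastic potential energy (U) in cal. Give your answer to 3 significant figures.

0.0236 cal

U is given directly by: U = ½kx².
k = 635 N/m; x = 0.695 in = 0.01765 m.
U = 0.09894 J
0.09894 J × (1 cal / 4.184 J) = 0.02365 cal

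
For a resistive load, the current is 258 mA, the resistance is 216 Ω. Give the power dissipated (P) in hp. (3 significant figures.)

Directly: P = I²R.
I = 258 mA = 0.2580 A; R = 216 Ω.
P = 14.38 W
14.38 W × (1 hp / 745.7 W) = 0.01928 hp

0.0193 hp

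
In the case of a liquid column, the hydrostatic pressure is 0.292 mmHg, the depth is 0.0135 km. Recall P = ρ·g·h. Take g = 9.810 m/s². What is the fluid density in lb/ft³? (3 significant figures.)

Rearranging: ρ = P/(g·h).
P = 0.292 mmHg = 38.93 Pa; h = 0.0135 km = 13.50 m; g = 9.810 m/s².
ρ = 0.2940 kg/m³
0.2940 kg/m³ × (1 lb/ft³ / 16.02 kg/m³) = 0.01835 lb/ft³

0.0184 lb/ft³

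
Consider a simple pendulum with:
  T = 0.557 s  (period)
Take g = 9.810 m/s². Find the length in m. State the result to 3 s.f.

Rearranging: L = g·(T/2π)².
T = 0.557 s; g = 9.810 m/s².
L = 0.07709 m

0.0771 m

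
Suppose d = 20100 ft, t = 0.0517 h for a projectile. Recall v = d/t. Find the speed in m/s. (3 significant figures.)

v is given directly by: v = d/t.
d = 20100 ft = 6126 m; t = 0.0517 h = 186.1 s.
v = 32.92 m/s

32.9 m/s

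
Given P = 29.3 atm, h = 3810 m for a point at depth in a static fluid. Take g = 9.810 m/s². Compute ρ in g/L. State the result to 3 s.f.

Rearranging P = ρ·g·h for ρ: ρ = P/(g·h).
P = 29.3 atm = 2.969×10^6 Pa; h = 3810 m; g = 9.810 m/s².
ρ = 79.43 kg/m³
Since 1 g/L = 1 kg/m³, 79.43 g/L.

79.4 g/L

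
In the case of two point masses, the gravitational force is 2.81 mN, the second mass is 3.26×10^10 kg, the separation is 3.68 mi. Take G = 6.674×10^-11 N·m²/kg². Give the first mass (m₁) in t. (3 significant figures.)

45.3 t

From Newton's law of gravitation: m₁ = F·r²/(G·m₂).
F = 2.81 mN = 0.002810 N; m₂ = 3.26×10^10 kg; r = 3.68 mi = 5922 m; G = 6.674×10^-11 N·m²/kg².
m₁ = 45300 kg
45300 kg × (1 t / 1000 kg) = 45.30 t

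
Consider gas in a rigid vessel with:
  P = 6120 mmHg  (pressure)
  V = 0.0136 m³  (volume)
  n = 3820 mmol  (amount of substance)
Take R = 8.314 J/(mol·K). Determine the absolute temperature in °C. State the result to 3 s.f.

Rearranging PV = nRT for T: T = PV/(nR).
P = 6120 mmHg = 8.159×10^5 Pa; V = 0.0136 m³; n = 3820 mmol = 3.820 mol; R = 8.314 J/(mol·K).
T = 349.4 K
349.4 K − 273.15 = 76.25 °C

76.2 °C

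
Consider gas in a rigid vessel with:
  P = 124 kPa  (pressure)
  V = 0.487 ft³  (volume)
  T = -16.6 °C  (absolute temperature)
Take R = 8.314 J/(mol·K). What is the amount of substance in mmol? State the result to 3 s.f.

802 mmol

From the ideal-gas law: n = PV/(RT).
P = 124 kPa = 1.240×10^5 Pa; V = 0.487 ft³ = 0.01379 m³; T = -16.6 °C = 256.5 K; R = 8.314 J/(mol·K).
n = 0.8017 mol
0.8017 mol × (1 mmol / 0.001000 mol) = 801.7 mmol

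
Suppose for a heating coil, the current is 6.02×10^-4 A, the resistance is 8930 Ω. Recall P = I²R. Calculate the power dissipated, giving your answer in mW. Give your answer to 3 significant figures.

P is given directly by: P = I²R.
I = 6.02×10^-4 A; R = 8930 Ω.
P = 0.003236 W
0.003236 W × (1 mW / 0.001000 W) = 3.236 mW

3.24 mW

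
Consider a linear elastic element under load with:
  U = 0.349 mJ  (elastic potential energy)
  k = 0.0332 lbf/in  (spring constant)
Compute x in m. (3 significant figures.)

Rearranging: x = √(2U/k).
U = 0.349 mJ = 3.490×10^-4 J; k = 0.0332 lbf/in = 5.814 N/m.
x = 0.01096 m

0.0110 m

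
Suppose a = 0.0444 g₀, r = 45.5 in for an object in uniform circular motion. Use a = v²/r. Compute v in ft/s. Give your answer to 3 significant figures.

2.33 ft/s

Rearranging: v = √(a·r).
a = 0.0444 g₀ = 0.4354 m/s²; r = 45.5 in = 1.156 m.
v = 0.7094 m/s
0.7094 m/s × (1 ft/s / 0.3048 m/s) = 2.327 ft/s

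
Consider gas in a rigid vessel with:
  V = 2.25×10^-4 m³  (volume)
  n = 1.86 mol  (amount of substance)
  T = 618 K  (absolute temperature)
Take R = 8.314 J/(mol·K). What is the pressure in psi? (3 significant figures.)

P is given directly by: P = nRT/V.
V = 2.25×10^-4 m³; n = 1.86 mol; T = 618 K; R = 8.314 J/(mol·K).
P = 4.247×10^7 Pa  (the unit combination reduces to kg/(m·s²) = Pa)
4.247×10^7 Pa × (1 psi / 6895 Pa) = 6160 psi

6160 psi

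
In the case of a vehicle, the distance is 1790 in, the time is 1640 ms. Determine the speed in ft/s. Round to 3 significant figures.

91.0 ft/s

v is given directly by: v = d/t.
d = 1790 in = 45.47 m; t = 1640 ms = 1.640 s.
v = 27.72 m/s
27.72 m/s × (1 ft/s / 0.3048 m/s) = 90.96 ft/s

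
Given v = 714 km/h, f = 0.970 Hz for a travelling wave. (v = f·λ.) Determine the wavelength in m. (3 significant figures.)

204 m

Rearranging: λ = v/f.
v = 714 km/h = 198.3 m/s; f = 0.970 Hz.
λ = 204.5 m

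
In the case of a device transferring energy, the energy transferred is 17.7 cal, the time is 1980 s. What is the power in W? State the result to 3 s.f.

0.0374 W

P is given directly by: P = W/t.
W = 17.7 cal = 74.06 J; t = 1980 s.
P = 0.03740 W  (the unit combination reduces to kg·m²/s³ = W)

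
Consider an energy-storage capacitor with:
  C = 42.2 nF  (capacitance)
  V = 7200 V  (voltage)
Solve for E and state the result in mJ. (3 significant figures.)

Directly: E = ½CV².
C = 42.2 nF = 4.220×10^-8 F; V = 7200 V.
E = 1.094 J  (the unit combination reduces to kg·m²/s² = J)
1.094 J × (1 mJ / 0.001000 J) = 1094 mJ

1090 mJ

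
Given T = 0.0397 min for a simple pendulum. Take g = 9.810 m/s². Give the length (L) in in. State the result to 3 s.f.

Solving T = 2π√(L/g) for L: L = g·(T/2π)².
T = 0.0397 min = 2.382 s; g = 9.810 m/s².
L = 1.410 m
1.410 m × (1 in / 0.02540 m) = 55.51 in

55.5 in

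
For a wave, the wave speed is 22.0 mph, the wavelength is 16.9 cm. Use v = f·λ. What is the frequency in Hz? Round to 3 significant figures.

58.2 Hz

Rearranging: f = v/λ.
v = 22.0 mph = 9.835 m/s; λ = 16.9 cm = 0.1690 m.
f = 58.19 Hz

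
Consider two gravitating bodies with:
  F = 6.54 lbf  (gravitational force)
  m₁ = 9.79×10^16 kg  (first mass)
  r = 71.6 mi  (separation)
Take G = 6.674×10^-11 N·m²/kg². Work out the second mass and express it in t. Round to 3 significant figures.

From Newton's law of gravitation: m₂ = F·r²/(G·m₁).
F = 6.54 lbf = 29.09 N; m₁ = 9.79×10^16 kg; r = 71.6 mi = 1.152×10^5 m; G = 6.674×10^-11 N·m²/kg².
m₂ = 59118 kg
59118 kg × (1 t / 1000 kg) = 59.12 t

59.1 t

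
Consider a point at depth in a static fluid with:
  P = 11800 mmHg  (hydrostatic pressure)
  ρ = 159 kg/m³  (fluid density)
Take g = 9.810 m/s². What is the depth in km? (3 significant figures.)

1.01 km

Rearranging P = ρ·g·h for h: h = P/(ρ·g).
P = 11800 mmHg = 1.573×10^6 Pa; ρ = 159 kg/m³; g = 9.810 m/s².
h = 1009 m
1009 m × (1 km / 1000 m) = 1.009 km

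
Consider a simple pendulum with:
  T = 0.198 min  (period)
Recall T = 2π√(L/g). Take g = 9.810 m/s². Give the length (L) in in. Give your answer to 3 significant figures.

Rearranging T = 2π√(L/g) for L: L = g·(T/2π)².
T = 0.198 min = 11.88 s; g = 9.810 m/s².
L = 35.07 m
35.07 m × (1 in / 0.02540 m) = 1381 in

1380 in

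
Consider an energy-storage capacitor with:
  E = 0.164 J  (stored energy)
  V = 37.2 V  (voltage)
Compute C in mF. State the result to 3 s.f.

0.237 mF

Rearranging E = ½C·V² for C: C = 2E/V².
E = 0.164 J; V = 37.2 V.
C = 2.370×10^-4 F
2.370×10^-4 F × (1 mF / 0.001000 F) = 0.2370 mF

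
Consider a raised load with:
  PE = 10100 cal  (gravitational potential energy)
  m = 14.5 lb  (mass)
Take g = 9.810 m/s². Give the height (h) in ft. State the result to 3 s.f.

2150 ft

Rearranging PE = m·g·h for h: h = PE/(m·g).
PE = 10100 cal = 42258 J; m = 14.5 lb = 6.577 kg; g = 9.810 m/s².
h = 655.0 m
655.0 m × (1 ft / 0.3048 m) = 2149 ft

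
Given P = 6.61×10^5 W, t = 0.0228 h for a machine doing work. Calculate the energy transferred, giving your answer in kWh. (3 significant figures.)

Rearranging P = W/t for W: W = P·t.
P = 6.61×10^5 W; t = 0.0228 h = 82.08 s.
W = 5.425×10^7 J
5.425×10^7 J × (1 kWh / 3.600×10^6 J) = 15.07 kWh

15.1 kWh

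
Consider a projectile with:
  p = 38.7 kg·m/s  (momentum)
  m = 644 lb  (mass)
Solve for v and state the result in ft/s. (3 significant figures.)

0.435 ft/s

Solving p = m·v for v: v = p/m.
p = 38.7 kg·m/s; m = 644 lb = 292.1 kg.
v = 0.1325 m/s
0.1325 m/s × (1 ft/s / 0.3048 m/s) = 0.4347 ft/s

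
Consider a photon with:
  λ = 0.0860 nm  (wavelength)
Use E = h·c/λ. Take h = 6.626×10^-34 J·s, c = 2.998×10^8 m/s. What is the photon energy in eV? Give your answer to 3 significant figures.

Directly: E = hc/λ.
λ = 0.0860 nm = 8.600×10^-11 m; h = 6.626×10^-34 J·s; c = 2.998×10^8 m/s.
E = 2.310×10^-15 J
2.310×10^-15 J × (1 eV / 1.602×10^-19 J) = 14417 eV

14400 eV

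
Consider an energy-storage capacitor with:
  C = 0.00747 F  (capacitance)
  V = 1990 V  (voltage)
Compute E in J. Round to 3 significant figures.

14800 J

Directly: E = ½CV².
C = 0.00747 F; V = 1990 V.
E = 14791 J  (the unit combination reduces to kg·m²/s² = J)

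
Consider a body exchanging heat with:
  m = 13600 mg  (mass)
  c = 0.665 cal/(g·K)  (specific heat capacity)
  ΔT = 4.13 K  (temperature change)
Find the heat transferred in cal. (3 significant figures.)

37.4 cal

Directly: Q = mcΔT.
m = 13600 mg = 0.01360 kg; c = 0.665 cal/(g·K) = 2782 J/(kg·K); ΔT = 4.13 K.
Q = 156.3 J
156.3 J × (1 cal / 4.184 J) = 37.35 cal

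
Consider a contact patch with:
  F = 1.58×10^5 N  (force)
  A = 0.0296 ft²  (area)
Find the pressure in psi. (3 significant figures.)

Directly: P = F/A.
F = 1.58×10^5 N; A = 0.0296 ft² = 0.002750 m².
P = 5.746×10^7 Pa
5.746×10^7 Pa × (1 psi / 6895 Pa) = 8333 psi

8330 psi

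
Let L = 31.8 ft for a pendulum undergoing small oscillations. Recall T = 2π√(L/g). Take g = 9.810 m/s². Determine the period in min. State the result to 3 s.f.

T is given directly by: T = 2π√(L/g).
L = 31.8 ft = 9.693 m; g = 9.810 m/s².
T = 6.245 s
6.245 s × (1 min / 60.00 s) = 0.1041 min

0.104 min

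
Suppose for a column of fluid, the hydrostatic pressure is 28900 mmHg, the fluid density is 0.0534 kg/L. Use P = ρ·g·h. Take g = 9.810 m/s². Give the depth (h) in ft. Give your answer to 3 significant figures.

Solving P = ρ·g·h for h: h = P/(ρ·g).
P = 28900 mmHg = 3.853×10^6 Pa; ρ = 0.0534 kg/L = 53.40 kg/m³; g = 9.810 m/s².
h = 7355 m
7355 m × (1 ft / 0.3048 m) = 24131 ft

24100 ft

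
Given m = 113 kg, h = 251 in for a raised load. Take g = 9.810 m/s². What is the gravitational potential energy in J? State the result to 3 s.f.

7070 J

PE is given directly by: PE = mgh.
m = 113 kg; h = 251 in = 6.375 m; g = 9.810 m/s².
PE = 7067 J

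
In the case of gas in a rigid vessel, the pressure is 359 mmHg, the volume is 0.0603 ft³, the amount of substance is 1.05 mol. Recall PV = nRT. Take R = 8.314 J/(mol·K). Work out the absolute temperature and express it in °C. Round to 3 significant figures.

-264 °C

From the ideal-gas law: T = PV/(nR).
P = 359 mmHg = 47863 Pa; V = 0.0603 ft³ = 0.001708 m³; n = 1.05 mol; R = 8.314 J/(mol·K).
T = 9.362 K
9.362 K − 273.15 = -263.8 °C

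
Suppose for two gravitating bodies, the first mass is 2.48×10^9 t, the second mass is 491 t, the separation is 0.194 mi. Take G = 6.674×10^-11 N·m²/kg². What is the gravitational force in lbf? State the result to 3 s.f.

187 lbf

Directly: F = Gm₁m₂/r².
m₁ = 2.48×10^9 t = 2.480×10^12 kg; m₂ = 491 t = 4.910×10^5 kg; r = 0.194 mi = 312.2 m; G = 6.674×10^-11 N·m²/kg².
F = 833.7 N
833.7 N × (1 lbf / 4.448 N) = 187.4 lbf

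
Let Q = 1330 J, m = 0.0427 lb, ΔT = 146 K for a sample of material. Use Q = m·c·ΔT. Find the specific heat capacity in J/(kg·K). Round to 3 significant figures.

Rearranging: c = Q/(m·ΔT).
Q = 1330 J; m = 0.0427 lb = 0.01937 kg; ΔT = 146 K.
c = 470.3 J/(kg·K)

470 J/(kg·K)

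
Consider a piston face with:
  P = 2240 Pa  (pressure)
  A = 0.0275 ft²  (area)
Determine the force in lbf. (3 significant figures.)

Solving P = F/A for F: F = P·A.
P = 2240 Pa; A = 0.0275 ft² = 0.002555 m².
F = 5.723 N  (the unit combination reduces to kg·m/s² = N)
5.723 N × (1 lbf / 4.448 N) = 1.287 lbf

1.29 lbf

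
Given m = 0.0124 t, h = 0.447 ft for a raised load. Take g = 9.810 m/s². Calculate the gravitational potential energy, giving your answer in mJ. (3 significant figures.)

PE is given directly by: PE = mgh.
m = 0.0124 t = 12.40 kg; h = 0.447 ft = 0.1362 m; g = 9.810 m/s².
PE = 16.57 J
16.57 J × (1 mJ / 0.001000 J) = 16573 mJ

16600 mJ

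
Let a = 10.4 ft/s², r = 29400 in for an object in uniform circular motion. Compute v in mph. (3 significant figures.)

Solving a = v²/r for v: v = √(a·r).
a = 10.4 ft/s² = 3.170 m/s²; r = 29400 in = 746.8 m.
v = 48.65 m/s
48.65 m/s × (1 mph / 0.4470 m/s) = 108.8 mph

109 mph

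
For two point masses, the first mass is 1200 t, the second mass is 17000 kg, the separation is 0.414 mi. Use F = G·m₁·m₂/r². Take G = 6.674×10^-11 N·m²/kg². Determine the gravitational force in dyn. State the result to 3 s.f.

0.307 dyn

F is given directly by: F = Gm₁m₂/r².
m₁ = 1200 t = 1.200×10^6 kg; m₂ = 17000 kg; r = 0.414 mi = 666.3 m; G = 6.674×10^-11 N·m²/kg².
F = 3.067×10^-6 N
3.067×10^-6 N × (1 dyn / 1.000×10^-5 N) = 0.3067 dyn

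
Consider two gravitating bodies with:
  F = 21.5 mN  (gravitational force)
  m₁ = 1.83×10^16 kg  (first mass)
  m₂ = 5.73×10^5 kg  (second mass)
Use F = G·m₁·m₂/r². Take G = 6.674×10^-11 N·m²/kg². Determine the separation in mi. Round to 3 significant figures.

3550 mi

Solving F = G·m₁·m₂/r² for r: r = √(G·m₁m₂/F).
F = 21.5 mN = 0.02150 N; m₁ = 1.83×10^16 kg; m₂ = 5.73×10^5 kg; G = 6.674×10^-11 N·m²/kg².
r = 5.705×10^6 m
5.705×10^6 m × (1 mi / 1609 m) = 3545 mi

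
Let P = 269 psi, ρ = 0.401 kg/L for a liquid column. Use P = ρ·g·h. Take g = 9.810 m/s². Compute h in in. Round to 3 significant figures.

18600 in

Rearranging: h = P/(ρ·g).
P = 269 psi = 1.855×10^6 Pa; ρ = 0.401 kg/L = 401.0 kg/m³; g = 9.810 m/s².
h = 471.5 m
471.5 m × (1 in / 0.02540 m) = 18562 in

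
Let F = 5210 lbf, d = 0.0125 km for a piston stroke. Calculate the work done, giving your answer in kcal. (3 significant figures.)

69.2 kcal

Directly: W = F·d.
F = 5210 lbf = 23175 N; d = 0.0125 km = 12.50 m.
W = 2.897×10^5 J
2.897×10^5 J × (1 kcal / 4184 J) = 69.24 kcal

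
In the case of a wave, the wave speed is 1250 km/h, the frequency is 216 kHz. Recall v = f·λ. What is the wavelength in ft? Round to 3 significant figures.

Rearranging v = f·λ for λ: λ = v/f.
v = 1250 km/h = 347.2 m/s; f = 216 kHz = 2.160×10^5 Hz.
λ = 0.001608 m
0.001608 m × (1 ft / 0.3048 m) = 0.005274 ft

0.00527 ft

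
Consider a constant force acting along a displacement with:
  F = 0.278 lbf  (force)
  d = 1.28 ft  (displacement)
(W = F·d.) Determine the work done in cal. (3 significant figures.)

0.115 cal

W is given directly by: W = F·d.
F = 0.278 lbf = 1.237 N; d = 1.28 ft = 0.3901 m.
W = 0.4825 J
0.4825 J × (1 cal / 4.184 J) = 0.1153 cal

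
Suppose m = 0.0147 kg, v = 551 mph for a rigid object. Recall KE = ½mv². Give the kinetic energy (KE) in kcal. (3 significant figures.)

Directly: KE = ½mv².
m = 0.0147 kg; v = 551 mph = 246.3 m/s.
KE = 445.9 J
445.9 J × (1 kcal / 4184 J) = 0.1066 kcal

0.107 kcal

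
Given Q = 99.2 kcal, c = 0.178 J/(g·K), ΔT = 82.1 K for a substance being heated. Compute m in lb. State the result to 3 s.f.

62.6 lb

Rearranging Q = m·c·ΔT for m: m = Q/(c·ΔT).
Q = 99.2 kcal = 4.151×10^5 J; c = 0.178 J/(g·K) = 178.0 J/(kg·K); ΔT = 82.1 K.
m = 28.40 kg
28.40 kg × (1 lb / 0.4536 kg) = 62.61 lb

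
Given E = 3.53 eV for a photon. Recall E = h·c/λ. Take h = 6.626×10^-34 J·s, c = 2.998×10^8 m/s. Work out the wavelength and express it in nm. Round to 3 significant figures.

351 nm

Rearranging E = h·c/λ for λ: λ = hc/E.
E = 3.53 eV = 5.656×10^-19 J; h = 6.626×10^-34 J·s; c = 2.998×10^8 m/s.
λ = 3.512×10^-7 m
3.512×10^-7 m × (1 nm / 1.000×10^-9 m) = 351.2 nm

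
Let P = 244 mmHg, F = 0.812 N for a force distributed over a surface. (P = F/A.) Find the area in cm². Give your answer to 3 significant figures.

Rearranging: A = F/P.
P = 244 mmHg = 32531 Pa; F = 0.812 N.
A = 2.496×10^-5 m²
2.496×10^-5 m² × (1 cm² / 1.000×10^-4 m²) = 0.2496 cm²

0.250 cm²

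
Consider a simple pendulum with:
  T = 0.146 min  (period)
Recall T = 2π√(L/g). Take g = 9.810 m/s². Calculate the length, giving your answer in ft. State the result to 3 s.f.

62.6 ft

Rearranging: L = g·(T/2π)².
T = 0.146 min = 8.760 s; g = 9.810 m/s².
L = 19.07 m
19.07 m × (1 ft / 0.3048 m) = 62.56 ft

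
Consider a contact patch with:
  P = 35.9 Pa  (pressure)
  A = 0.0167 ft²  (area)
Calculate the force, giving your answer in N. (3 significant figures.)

Rearranging: F = P·A.
P = 35.9 Pa; A = 0.0167 ft² = 0.001551 m².
F = 0.05570 N

0.0557 N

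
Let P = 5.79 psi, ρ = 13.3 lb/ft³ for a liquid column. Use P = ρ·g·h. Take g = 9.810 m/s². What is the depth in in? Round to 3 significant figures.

752 in

Solving P = ρ·g·h for h: h = P/(ρ·g).
P = 5.79 psi = 39921 Pa; ρ = 13.3 lb/ft³ = 213.0 kg/m³; g = 9.810 m/s².
h = 19.10 m
19.10 m × (1 in / 0.02540 m) = 752.0 in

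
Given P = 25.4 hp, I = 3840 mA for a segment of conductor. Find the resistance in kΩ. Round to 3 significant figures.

Rearranging: R = P/I².
P = 25.4 hp = 18941 W; I = 3840 mA = 3.840 A.
R = 1285 Ω
1285 Ω × (1 kΩ / 1000 Ω) = 1.285 kΩ

1.28 kΩ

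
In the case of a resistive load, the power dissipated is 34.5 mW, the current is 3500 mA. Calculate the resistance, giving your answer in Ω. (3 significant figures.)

0.00282 Ω

Solving P = I²R for R: R = P/I².
P = 34.5 mW = 0.03450 W; I = 3500 mA = 3.500 A.
R = 0.002816 Ω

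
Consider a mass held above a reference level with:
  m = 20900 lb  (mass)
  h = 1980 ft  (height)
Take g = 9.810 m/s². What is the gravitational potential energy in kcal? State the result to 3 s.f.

13400 kcal

Directly: PE = mgh.
m = 20900 lb = 9480 kg; h = 1980 ft = 603.5 m; g = 9.810 m/s².
PE = 5.613×10^7 J  (the unit combination reduces to kg·m²/s² = J)
5.613×10^7 J × (1 kcal / 4184 J) = 13414 kcal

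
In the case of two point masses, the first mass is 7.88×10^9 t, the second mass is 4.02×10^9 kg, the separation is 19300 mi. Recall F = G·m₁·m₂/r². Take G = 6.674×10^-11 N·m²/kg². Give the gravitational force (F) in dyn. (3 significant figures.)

From Newton's law of gravitation: F = Gm₁m₂/r².
m₁ = 7.88×10^9 t = 7.880×10^12 kg; m₂ = 4.02×10^9 kg; r = 19300 mi = 3.106×10^7 m; G = 6.674×10^-11 N·m²/kg².
F = 0.002191 N  (the unit combination reduces to kg·m/s² = N)
0.002191 N × (1 dyn / 1.000×10^-5 N) = 219.1 dyn

219 dyn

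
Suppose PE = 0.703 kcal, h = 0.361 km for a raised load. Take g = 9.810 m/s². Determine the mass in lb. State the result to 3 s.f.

1.83 lb

Rearranging: m = PE/(g·h).
PE = 0.703 kcal = 2941 J; h = 0.361 km = 361.0 m; g = 9.810 m/s².
m = 0.8306 kg
0.8306 kg × (1 lb / 0.4536 kg) = 1.831 lb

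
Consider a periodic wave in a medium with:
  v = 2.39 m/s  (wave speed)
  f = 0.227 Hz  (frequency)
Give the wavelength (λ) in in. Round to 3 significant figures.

415 in

Solving v = f·λ for λ: λ = v/f.
v = 2.39 m/s; f = 0.227 Hz.
λ = 10.53 m
10.53 m × (1 in / 0.02540 m) = 414.5 in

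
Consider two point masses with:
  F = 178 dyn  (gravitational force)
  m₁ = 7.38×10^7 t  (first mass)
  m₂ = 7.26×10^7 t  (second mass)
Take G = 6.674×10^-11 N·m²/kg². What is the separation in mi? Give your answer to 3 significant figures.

8810 mi

Solving F = G·m₁·m₂/r² for r: r = √(G·m₁m₂/F).
F = 178 dyn = 0.001780 N; m₁ = 7.38×10^7 t = 7.380×10^10 kg; m₂ = 7.26×10^7 t = 7.260×10^10 kg; G = 6.674×10^-11 N·m²/kg².
r = 1.417×10^7 m
1.417×10^7 m × (1 mi / 1609 m) = 8807 mi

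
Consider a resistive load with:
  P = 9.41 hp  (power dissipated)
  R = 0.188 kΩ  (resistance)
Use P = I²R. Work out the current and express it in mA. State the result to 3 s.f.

Solving P = I²R for I: I = √(P/R).
P = 9.41 hp = 7017 W; R = 0.188 kΩ = 188.0 Ω.
I = 6.109 A
6.109 A × (1 mA / 0.001000 A) = 6109 mA

6110 mA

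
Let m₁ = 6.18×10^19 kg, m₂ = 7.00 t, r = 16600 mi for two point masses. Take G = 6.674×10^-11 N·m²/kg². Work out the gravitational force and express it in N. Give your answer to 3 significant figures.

From Newton's law of gravitation: F = Gm₁m₂/r².
m₁ = 6.18×10^19 kg; m₂ = 7.00 t = 7000 kg; r = 16600 mi = 2.672×10^7 m; G = 6.674×10^-11 N·m²/kg².
F = 0.04045 N

0.0405 N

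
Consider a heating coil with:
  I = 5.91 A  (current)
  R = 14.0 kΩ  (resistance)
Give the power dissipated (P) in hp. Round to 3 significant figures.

656 hp

P is given directly by: P = I²R.
I = 5.91 A; R = 14.0 kΩ = 14000 Ω.
P = 4.890×10^5 W
4.890×10^5 W × (1 hp / 745.7 W) = 655.8 hp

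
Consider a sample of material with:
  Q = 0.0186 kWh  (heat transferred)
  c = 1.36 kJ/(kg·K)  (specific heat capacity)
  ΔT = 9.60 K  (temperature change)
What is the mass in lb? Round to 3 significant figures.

Rearranging: m = Q/(c·ΔT).
Q = 0.0186 kWh = 66960 J; c = 1.36 kJ/(kg·K) = 1360 J/(kg·K); ΔT = 9.60 K.
m = 5.129 kg
5.129 kg × (1 lb / 0.4536 kg) = 11.31 lb

11.3 lb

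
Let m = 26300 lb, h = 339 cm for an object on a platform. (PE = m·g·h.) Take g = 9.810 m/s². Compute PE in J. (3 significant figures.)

Directly: PE = mgh.
m = 26300 lb = 11929 kg; h = 339 cm = 3.390 m; g = 9.810 m/s².
PE = 3.967×10^5 J

3.97×10^5 J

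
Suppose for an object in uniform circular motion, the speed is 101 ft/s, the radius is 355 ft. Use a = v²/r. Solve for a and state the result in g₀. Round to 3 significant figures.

Directly: a = v²/r.
v = 101 ft/s = 30.78 m/s; r = 355 ft = 108.2 m.
a = 8.758 m/s²
8.758 m/s² × (1 g₀ / 9.807 m/s²) = 0.8931 g₀

0.893 g₀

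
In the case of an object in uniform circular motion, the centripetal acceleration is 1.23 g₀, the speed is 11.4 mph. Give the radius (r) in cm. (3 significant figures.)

Solving a = v²/r for r: r = v²/a.
a = 1.23 g₀ = 12.06 m/s²; v = 11.4 mph = 5.096 m/s.
r = 2.153 m
2.153 m × (1 cm / 0.01000 m) = 215.3 cm

215 cm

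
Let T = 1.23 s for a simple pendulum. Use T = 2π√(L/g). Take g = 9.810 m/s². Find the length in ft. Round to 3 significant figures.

1.23 ft

Rearranging T = 2π√(L/g) for L: L = g·(T/2π)².
T = 1.23 s; g = 9.810 m/s².
L = 0.3759 m
0.3759 m × (1 ft / 0.3048 m) = 1.233 ft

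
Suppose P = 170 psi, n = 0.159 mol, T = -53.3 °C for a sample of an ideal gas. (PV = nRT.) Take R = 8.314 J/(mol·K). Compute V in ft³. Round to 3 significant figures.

0.00876 ft³

Rearranging PV = nRT for V: V = nRT/P.
P = 170 psi = 1.172×10^6 Pa; n = 0.159 mol; T = -53.3 °C = 219.8 K; R = 8.314 J/(mol·K).
V = 2.480×10^-4 m³
2.480×10^-4 m³ × (1 ft³ / 0.02832 m³) = 0.008756 ft³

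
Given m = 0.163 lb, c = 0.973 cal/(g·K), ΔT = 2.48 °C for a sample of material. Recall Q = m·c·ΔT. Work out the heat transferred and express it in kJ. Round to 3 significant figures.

0.746 kJ

Q is given directly by: Q = mcΔT.
m = 0.163 lb = 0.07394 kg; c = 0.973 cal/(g·K) = 4071 J/(kg·K); ΔT = 2.48 °C = 2.480 K.
Q = 746.5 J  (the unit combination reduces to kg·m²/s² = J)
746.5 J × (1 kJ / 1000 J) = 0.7465 kJ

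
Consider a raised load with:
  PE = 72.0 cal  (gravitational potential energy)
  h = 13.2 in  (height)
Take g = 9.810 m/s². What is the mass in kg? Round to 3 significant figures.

91.6 kg

Rearranging PE = m·g·h for m: m = PE/(g·h).
PE = 72.0 cal = 301.2 J; h = 13.2 in = 0.3353 m; g = 9.810 m/s².
m = 91.59 kg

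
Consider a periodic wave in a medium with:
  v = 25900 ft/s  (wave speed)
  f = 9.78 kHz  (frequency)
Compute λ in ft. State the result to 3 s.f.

Rearranging: λ = v/f.
v = 25900 ft/s = 7894 m/s; f = 9.78 kHz = 9780 Hz.
λ = 0.8072 m
0.8072 m × (1 ft / 0.3048 m) = 2.648 ft

2.65 ft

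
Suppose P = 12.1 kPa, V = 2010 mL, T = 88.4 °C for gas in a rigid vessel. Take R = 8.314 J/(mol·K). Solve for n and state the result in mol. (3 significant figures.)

0.00809 mol

Solving PV = nRT for n: n = PV/(RT).
P = 12.1 kPa = 12100 Pa; V = 2010 mL = 0.002010 m³; T = 88.4 °C = 361.5 K; R = 8.314 J/(mol·K).
n = 0.008091 mol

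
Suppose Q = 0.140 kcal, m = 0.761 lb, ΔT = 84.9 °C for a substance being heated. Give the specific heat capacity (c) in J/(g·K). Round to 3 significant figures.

Solving Q = m·c·ΔT for c: c = Q/(m·ΔT).
Q = 0.140 kcal = 585.8 J; m = 0.761 lb = 0.3452 kg; ΔT = 84.9 °C = 84.90 K.
c = 19.99 J/(kg·K)
19.99 J/(kg·K) × (1 J/(g·K) / 1000 J/(kg·K)) = 0.01999 J/(g·K)

0.0200 J/(g·K)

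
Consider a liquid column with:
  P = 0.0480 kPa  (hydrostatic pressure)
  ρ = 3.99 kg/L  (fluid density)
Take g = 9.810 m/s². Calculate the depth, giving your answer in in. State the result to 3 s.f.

Rearranging: h = P/(ρ·g).
P = 0.0480 kPa = 48.00 Pa; ρ = 3.99 kg/L = 3990 kg/m³; g = 9.810 m/s².
h = 0.001226 m
0.001226 m × (1 in / 0.02540 m) = 0.04828 in

0.0483 in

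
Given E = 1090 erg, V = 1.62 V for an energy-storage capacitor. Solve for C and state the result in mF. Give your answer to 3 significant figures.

0.0831 mF

Rearranging: C = 2E/V².
E = 1090 erg = 1.090×10^-4 J; V = 1.62 V.
C = 8.307×10^-5 F
8.307×10^-5 F × (1 mF / 0.001000 F) = 0.08307 mF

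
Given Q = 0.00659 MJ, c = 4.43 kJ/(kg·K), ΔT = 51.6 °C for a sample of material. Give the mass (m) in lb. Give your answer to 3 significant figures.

Solving Q = m·c·ΔT for m: m = Q/(c·ΔT).
Q = 0.00659 MJ = 6590 J; c = 4.43 kJ/(kg·K) = 4430 J/(kg·K); ΔT = 51.6 °C = 51.60 K.
m = 0.02883 kg
0.02883 kg × (1 lb / 0.4536 kg) = 0.06356 lb

0.0636 lb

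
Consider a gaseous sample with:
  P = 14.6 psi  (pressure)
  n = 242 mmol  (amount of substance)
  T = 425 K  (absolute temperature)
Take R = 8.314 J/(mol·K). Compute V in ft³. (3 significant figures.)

0.300 ft³

Rearranging PV = nRT for V: V = nRT/P.
P = 14.6 psi = 1.007×10^5 Pa; n = 242 mmol = 0.2420 mol; T = 425 K; R = 8.314 J/(mol·K).
V = 0.008495 m³
0.008495 m³ × (1 ft³ / 0.02832 m³) = 0.3000 ft³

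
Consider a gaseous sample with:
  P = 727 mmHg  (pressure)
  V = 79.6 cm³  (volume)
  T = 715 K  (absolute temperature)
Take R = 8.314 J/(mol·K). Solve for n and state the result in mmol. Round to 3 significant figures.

1.30 mmol

From the ideal-gas law: n = PV/(RT).
P = 727 mmHg = 96925 Pa; V = 79.6 cm³ = 7.960×10^-5 m³; T = 715 K; R = 8.314 J/(mol·K).
n = 0.001298 mol
0.001298 mol × (1 mmol / 0.001000 mol) = 1.298 mmol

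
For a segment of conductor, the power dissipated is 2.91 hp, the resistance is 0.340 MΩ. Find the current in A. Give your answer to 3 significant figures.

Rearranging: I = √(P/R).
P = 2.91 hp = 2170 W; R = 0.340 MΩ = 3.400×10^5 Ω.
I = 0.07989 A

0.0799 A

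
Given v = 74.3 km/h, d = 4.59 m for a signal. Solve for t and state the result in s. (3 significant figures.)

Solving v = d/t for t: t = d/v.
v = 74.3 km/h = 20.64 m/s; d = 4.59 m.
t = 0.2224 s

0.222 s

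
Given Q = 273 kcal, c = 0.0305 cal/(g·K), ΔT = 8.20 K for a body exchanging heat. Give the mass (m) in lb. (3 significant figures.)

Solving Q = m·c·ΔT for m: m = Q/(c·ΔT).
Q = 273 kcal = 1.142×10^6 J; c = 0.0305 cal/(g·K) = 127.6 J/(kg·K); ΔT = 8.20 K.
m = 1092 kg
1092 kg × (1 lb / 0.4536 kg) = 2406 lb

2410 lb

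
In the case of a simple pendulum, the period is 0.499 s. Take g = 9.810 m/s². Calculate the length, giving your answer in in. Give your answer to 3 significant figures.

Rearranging: L = g·(T/2π)².
T = 0.499 s; g = 9.810 m/s².
L = 0.06187 m
0.06187 m × (1 in / 0.02540 m) = 2.436 in

2.44 in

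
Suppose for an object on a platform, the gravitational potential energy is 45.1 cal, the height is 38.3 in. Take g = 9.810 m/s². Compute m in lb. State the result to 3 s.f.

Rearranging: m = PE/(g·h).
PE = 45.1 cal = 188.7 J; h = 38.3 in = 0.9728 m; g = 9.810 m/s².
m = 19.77 kg
19.77 kg × (1 lb / 0.4536 kg) = 43.59 lb

43.6 lb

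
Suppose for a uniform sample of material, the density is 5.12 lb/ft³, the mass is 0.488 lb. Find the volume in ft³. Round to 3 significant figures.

Rearranging ρ = m/V for V: V = m/ρ.
ρ = 5.12 lb/ft³ = 82.01 kg/m³; m = 0.488 lb = 0.2214 kg.
V = 0.002699 m³
0.002699 m³ × (1 ft³ / 0.02832 m³) = 0.09531 ft³

0.0953 ft³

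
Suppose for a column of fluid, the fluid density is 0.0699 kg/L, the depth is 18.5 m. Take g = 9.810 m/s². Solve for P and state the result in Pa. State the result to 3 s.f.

P is given directly by: P = ρgh.
ρ = 0.0699 kg/L = 69.90 kg/m³; h = 18.5 m; g = 9.810 m/s².
P = 12686 Pa

12700 Pa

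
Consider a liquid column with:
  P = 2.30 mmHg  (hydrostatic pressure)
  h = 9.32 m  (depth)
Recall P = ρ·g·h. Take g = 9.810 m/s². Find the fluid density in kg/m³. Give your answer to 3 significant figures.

Rearranging: ρ = P/(g·h).
P = 2.30 mmHg = 306.6 Pa; h = 9.32 m; g = 9.810 m/s².
ρ = 3.354 kg/m³

3.35 kg/m³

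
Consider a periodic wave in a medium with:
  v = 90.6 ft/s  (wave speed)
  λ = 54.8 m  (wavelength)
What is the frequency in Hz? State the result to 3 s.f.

0.504 Hz

Rearranging v = f·λ for f: f = v/λ.
v = 90.6 ft/s = 27.61 m/s; λ = 54.8 m.
f = 0.5039 Hz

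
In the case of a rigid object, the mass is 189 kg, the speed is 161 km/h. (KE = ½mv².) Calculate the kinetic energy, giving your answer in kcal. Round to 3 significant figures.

Directly: KE = ½mv².
m = 189 kg; v = 161 km/h = 44.72 m/s.
KE = 1.890×10^5 J  (the unit combination reduces to kg·m²/s² = J)
1.890×10^5 J × (1 kcal / 4184 J) = 45.17 kcal

45.2 kcal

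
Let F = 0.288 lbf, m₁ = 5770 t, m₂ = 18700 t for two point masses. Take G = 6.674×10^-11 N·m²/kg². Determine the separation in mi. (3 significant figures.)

Rearranging F = G·m₁·m₂/r² for r: r = √(G·m₁m₂/F).
F = 0.288 lbf = 1.281 N; m₁ = 5770 t = 5.770×10^6 kg; m₂ = 18700 t = 1.870×10^7 kg; G = 6.674×10^-11 N·m²/kg².
r = 74.97 m
74.97 m × (1 mi / 1609 m) = 0.04659 mi

0.0466 mi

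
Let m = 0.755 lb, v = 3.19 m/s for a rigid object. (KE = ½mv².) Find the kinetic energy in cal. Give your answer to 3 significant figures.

0.416 cal

KE is given directly by: KE = ½mv².
m = 0.755 lb = 0.3425 kg; v = 3.19 m/s.
KE = 1.742 J
1.742 J × (1 cal / 4.184 J) = 0.4165 cal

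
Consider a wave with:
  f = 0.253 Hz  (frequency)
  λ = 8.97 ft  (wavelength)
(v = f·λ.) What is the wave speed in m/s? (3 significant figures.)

0.692 m/s

v is given directly by: v = fλ.
f = 0.253 Hz; λ = 8.97 ft = 2.734 m.
v = 0.6917 m/s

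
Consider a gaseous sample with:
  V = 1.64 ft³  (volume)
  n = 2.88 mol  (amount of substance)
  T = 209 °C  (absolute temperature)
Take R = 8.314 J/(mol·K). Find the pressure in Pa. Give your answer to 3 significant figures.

From the ideal-gas law: P = nRT/V.
V = 1.64 ft³ = 0.04644 m³; n = 2.88 mol; T = 209 °C = 482.1 K; R = 8.314 J/(mol·K).
P = 2.486×10^5 Pa  (the unit combination reduces to kg/(m·s²) = Pa)

2.49×10^5 Pa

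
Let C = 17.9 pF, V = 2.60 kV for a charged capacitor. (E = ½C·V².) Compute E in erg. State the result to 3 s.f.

605 erg

Directly: E = ½CV².
C = 17.9 pF = 1.790×10^-11 F; V = 2.60 kV = 2600 V.
E = 6.050×10^-5 J
6.050×10^-5 J × (1 erg / 1.000×10^-7 J) = 605.0 erg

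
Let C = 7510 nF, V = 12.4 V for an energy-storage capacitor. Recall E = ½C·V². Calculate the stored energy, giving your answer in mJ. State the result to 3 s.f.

0.577 mJ

Directly: E = ½CV².
C = 7510 nF = 7.510×10^-6 F; V = 12.4 V.
E = 5.774×10^-4 J
5.774×10^-4 J × (1 mJ / 0.001000 J) = 0.5774 mJ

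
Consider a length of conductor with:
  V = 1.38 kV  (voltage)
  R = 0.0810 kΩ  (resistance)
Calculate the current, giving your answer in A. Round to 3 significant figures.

17.0 A

From Ohm's law: I = V/R.
V = 1.38 kV = 1380 V; R = 0.0810 kΩ = 81.00 Ω.
I = 17.04 A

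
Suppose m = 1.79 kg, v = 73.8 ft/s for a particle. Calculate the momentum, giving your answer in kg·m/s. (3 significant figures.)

40.3 kg·m/s

p is given directly by: p = mv.
m = 1.79 kg; v = 73.8 ft/s = 22.49 m/s.
p = 40.26 kg·m/s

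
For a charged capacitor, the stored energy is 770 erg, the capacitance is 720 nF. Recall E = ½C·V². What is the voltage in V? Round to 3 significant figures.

Rearranging E = ½C·V² for V: V = √(2E/C).
E = 770 erg = 7.700×10^-5 J; C = 720 nF = 7.200×10^-7 F.
V = 14.62 V

14.6 V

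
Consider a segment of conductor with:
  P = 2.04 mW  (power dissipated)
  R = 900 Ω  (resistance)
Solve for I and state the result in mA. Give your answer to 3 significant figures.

1.51 mA

Rearranging: I = √(P/R).
P = 2.04 mW = 0.002040 W; R = 900 Ω.
I = 0.001506 A
0.001506 A × (1 mA / 0.001000 A) = 1.506 mA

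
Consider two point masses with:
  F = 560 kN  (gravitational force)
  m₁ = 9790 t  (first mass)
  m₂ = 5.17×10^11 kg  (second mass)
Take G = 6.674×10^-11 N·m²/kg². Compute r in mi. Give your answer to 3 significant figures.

0.0153 mi

Solving F = G·m₁·m₂/r² for r: r = √(G·m₁m₂/F).
F = 560 kN = 5.600×10^5 N; m₁ = 9790 t = 9.790×10^6 kg; m₂ = 5.17×10^11 kg; G = 6.674×10^-11 N·m²/kg².
r = 24.56 m
24.56 m × (1 mi / 1609 m) = 0.01526 mi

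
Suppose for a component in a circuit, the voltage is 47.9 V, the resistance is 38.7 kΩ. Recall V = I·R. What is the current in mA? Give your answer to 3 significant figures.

Rearranging: I = V/R.
V = 47.9 V; R = 38.7 kΩ = 38700 Ω.
I = 0.001238 A
0.001238 A × (1 mA / 0.001000 A) = 1.238 mA

1.24 mA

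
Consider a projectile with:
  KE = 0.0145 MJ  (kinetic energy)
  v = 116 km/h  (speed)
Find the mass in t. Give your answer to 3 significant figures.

Rearranging: m = 2·KE/v².
KE = 0.0145 MJ = 14500 J; v = 116 km/h = 32.22 m/s.
m = 27.93 kg
27.93 kg × (1 t / 1000 kg) = 0.02793 t

0.0279 t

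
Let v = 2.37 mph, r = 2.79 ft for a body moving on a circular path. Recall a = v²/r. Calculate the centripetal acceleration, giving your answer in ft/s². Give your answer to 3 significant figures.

4.33 ft/s²

Directly: a = v²/r.
v = 2.37 mph = 1.059 m/s; r = 2.79 ft = 0.8504 m.
a = 1.320 m/s²
1.320 m/s² × (1 ft/s² / 0.3048 m/s²) = 4.331 ft/s²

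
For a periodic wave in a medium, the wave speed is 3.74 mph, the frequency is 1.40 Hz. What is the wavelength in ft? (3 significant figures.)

Rearranging v = f·λ for λ: λ = v/f.
v = 3.74 mph = 1.672 m/s; f = 1.40 Hz.
λ = 1.194 m
1.194 m × (1 ft / 0.3048 m) = 3.918 ft

3.92 ft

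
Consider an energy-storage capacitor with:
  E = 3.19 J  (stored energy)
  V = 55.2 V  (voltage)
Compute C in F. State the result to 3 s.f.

0.00209 F

Rearranging: C = 2E/V².
E = 3.19 J; V = 55.2 V.
C = 0.002094 F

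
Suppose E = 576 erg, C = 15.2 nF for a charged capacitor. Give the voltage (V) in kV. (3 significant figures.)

Solving E = ½C·V² for V: V = √(2E/C).
E = 576 erg = 5.760×10^-5 J; C = 15.2 nF = 1.520×10^-8 F.
V = 87.06 V  (the unit combination reduces to kg·m²/(A·s³) = V)
87.06 V × (1 kV / 1000 V) = 0.08706 kV

0.0871 kV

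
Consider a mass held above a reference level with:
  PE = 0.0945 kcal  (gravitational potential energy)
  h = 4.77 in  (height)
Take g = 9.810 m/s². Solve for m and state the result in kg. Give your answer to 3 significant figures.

Solving PE = m·g·h for m: m = PE/(g·h).
PE = 0.0945 kcal = 395.4 J; h = 4.77 in = 0.1212 m; g = 9.810 m/s².
m = 332.7 kg

333 kg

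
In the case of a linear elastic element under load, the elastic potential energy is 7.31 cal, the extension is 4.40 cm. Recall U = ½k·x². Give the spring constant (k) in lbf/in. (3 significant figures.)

Rearranging: k = 2U/x².
U = 7.31 cal = 30.59 J; x = 4.40 cm = 0.04400 m.
k = 31596 N/m
31596 N/m × (1 lbf/in / 175.1 N/m) = 180.4 lbf/in

180 lbf/in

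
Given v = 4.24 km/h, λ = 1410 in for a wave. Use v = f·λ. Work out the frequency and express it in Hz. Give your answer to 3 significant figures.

0.0329 Hz

Solving v = f·λ for f: f = v/λ.
v = 4.24 km/h = 1.178 m/s; λ = 1410 in = 35.81 m.
f = 0.03289 Hz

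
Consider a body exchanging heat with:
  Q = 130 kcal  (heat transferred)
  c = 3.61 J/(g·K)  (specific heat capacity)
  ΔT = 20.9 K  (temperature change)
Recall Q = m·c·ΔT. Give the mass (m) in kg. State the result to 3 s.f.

Rearranging: m = Q/(c·ΔT).
Q = 130 kcal = 5.439×10^5 J; c = 3.61 J/(g·K) = 3610 J/(kg·K); ΔT = 20.9 K.
m = 7.209 kg

7.21 kg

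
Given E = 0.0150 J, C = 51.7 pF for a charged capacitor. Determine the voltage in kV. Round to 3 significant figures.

Rearranging E = ½C·V² for V: V = √(2E/C).
E = 0.0150 J; C = 51.7 pF = 5.170×10^-11 F.
V = 24089 V
24089 V × (1 kV / 1000 V) = 24.09 kV

24.1 kV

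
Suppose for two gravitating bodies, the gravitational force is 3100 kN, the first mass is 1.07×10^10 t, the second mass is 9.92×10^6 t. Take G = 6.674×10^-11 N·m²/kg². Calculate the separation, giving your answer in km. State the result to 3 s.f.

1.51 km

Solving F = G·m₁·m₂/r² for r: r = √(G·m₁m₂/F).
F = 3100 kN = 3.100×10^6 N; m₁ = 1.07×10^10 t = 1.070×10^13 kg; m₂ = 9.92×10^6 t = 9.920×10^9 kg; G = 6.674×10^-11 N·m²/kg².
r = 1512 m
1512 m × (1 km / 1000 m) = 1.512 km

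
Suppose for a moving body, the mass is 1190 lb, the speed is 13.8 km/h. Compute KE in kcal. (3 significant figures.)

0.948 kcal

KE is given directly by: KE = ½mv².
m = 1190 lb = 539.8 kg; v = 13.8 km/h = 3.833 m/s.
KE = 3966 J
3966 J × (1 kcal / 4184 J) = 0.9479 kcal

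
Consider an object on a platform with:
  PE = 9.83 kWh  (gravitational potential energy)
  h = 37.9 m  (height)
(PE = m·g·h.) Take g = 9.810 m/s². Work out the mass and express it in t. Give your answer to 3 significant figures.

95.2 t

Rearranging PE = m·g·h for m: m = PE/(g·h).
PE = 9.83 kWh = 3.539×10^7 J; h = 37.9 m; g = 9.810 m/s².
m = 95180 kg
95180 kg × (1 t / 1000 kg) = 95.18 t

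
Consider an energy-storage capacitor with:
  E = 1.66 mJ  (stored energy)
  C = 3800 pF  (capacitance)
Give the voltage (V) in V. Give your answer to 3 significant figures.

Rearranging: V = √(2E/C).
E = 1.66 mJ = 0.001660 J; C = 3800 pF = 3.800×10^-9 F.
V = 934.7 V

935 V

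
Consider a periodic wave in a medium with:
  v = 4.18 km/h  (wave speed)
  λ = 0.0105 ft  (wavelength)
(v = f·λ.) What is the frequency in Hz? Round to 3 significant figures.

363 Hz

Rearranging v = f·λ for f: f = v/λ.
v = 4.18 km/h = 1.161 m/s; λ = 0.0105 ft = 0.003200 m.
f = 362.8 Hz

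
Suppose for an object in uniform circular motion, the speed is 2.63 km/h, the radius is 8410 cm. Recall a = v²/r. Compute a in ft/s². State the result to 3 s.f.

0.0208 ft/s²

a is given directly by: a = v²/r.
v = 2.63 km/h = 0.7306 m/s; r = 8410 cm = 84.10 m.
a = 0.006346 m/s²
0.006346 m/s² × (1 ft/s² / 0.3048 m/s²) = 0.02082 ft/s²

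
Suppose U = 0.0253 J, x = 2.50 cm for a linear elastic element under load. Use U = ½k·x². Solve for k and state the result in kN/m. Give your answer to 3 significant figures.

Solving U = ½k·x² for k: k = 2U/x².
U = 0.0253 J; x = 2.50 cm = 0.02500 m.
k = 80.96 N/m
80.96 N/m × (1 kN/m / 1000 N/m) = 0.08096 kN/m

0.0810 kN/m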